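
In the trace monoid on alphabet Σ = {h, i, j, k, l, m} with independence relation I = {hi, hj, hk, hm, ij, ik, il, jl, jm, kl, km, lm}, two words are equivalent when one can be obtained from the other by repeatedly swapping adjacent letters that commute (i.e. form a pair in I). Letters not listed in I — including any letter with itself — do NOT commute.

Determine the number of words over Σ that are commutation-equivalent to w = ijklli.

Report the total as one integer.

90

#0=i has no predecessor
#1=j has no predecessor
#2=k depends on [1:j]
#3=l has no predecessor
#4=l depends on [3:l]
#5=i depends on [0:i]
sources: [0:i, 1:j, 3:l]
N(rest) = Σ N(rest − s) over sources s of rest; N(one piece) = 1:
  size 1 → [2]=1  [4]=1  [5]=1
  size 2 → [0,5]=1  [1,2]=1  [2,4]=2  [2,5]=2  [3,4]=1  [4,5]=2
  size 3 → [0,2,5]=3  [0,4,5]=3  [1,2,4]=3  [1,2,5]=3  [2,3,4]=3  [2,4,5]=6  [3,4,5]=3
  size 4 → [0,1,2,5]=6  [0,2,4,5]=12  [0,3,4,5]=6  [1,2,3,4]=6  [1,2,4,5]=12  [2,3,4,5]=12
  first=0(i) contributes 30
  first=1(j) contributes 30
  first=3(l) contributes 30
|[w]| = 90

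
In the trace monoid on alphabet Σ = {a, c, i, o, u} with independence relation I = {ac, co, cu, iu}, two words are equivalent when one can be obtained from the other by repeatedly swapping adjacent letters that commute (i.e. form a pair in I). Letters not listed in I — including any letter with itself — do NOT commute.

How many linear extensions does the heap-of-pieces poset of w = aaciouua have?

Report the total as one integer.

3

drop 0:a onto floor
drop 1:a onto {0:a}
drop 2:c onto floor
drop 3:i onto {1:a, 2:c}
drop 4:o onto {3:i}
drop 5:u onto {4:o}
drop 6:u onto {5:u}
drop 7:a onto {6:u}
ground layer = {0:a, 2:c}
drop-orders for the pieces not yet dropped (sum over which currently-grounded one goes next):
  1 to go: {7} 1
  2 to go: {6,7} 1
  3 to go: {5,6,7} 1
  4 to go: {4,5,6,7} 1
  5 to go: {3,4,5,6,7} 1
  6 to go: {1,3,4,5,6,7} 1  {2,3,4,5,6,7} 1
  if 0:a drops first: 2 orders
  if 2:c drops first: 1 orders
heap linearizations: 3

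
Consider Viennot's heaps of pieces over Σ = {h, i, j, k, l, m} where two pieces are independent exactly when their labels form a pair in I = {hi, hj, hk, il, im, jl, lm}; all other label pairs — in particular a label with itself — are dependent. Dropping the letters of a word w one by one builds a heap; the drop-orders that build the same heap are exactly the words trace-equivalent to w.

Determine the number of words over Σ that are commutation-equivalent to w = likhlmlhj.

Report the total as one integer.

45

drop 0:l onto floor
drop 1:i onto floor
drop 2:k onto {0:l, 1:i}
drop 3:h onto {0:l}
drop 4:l onto {2:k, 3:h}
drop 5:m onto {2:k, 3:h}
drop 6:l onto {4:l}
drop 7:h onto {5:m, 6:l}
drop 8:j onto {5:m}
ground layer = {0:l, 1:i}
drop-orders for the pieces not yet dropped (sum over which currently-grounded one goes next):
  1 to go: {7} 1  {8} 1
  2 to go: {6,7} 1  {7,8} 2
  3 to go: {4,6,7} 1  {5,7,8} 2  {6,7,8} 3
  4 to go: {4,6,7,8} 4  {5,6,7,8} 5
  5 to go: {4,5,6,7,8} 9
  6 to go: {2,4,5,6,7,8} 9  {3,4,5,6,7,8} 9
  7 to go: {1,2,4,5,6,7,8} 9  {2,3,4,5,6,7,8} 18
  if 0:l drops first: 27 orders
  if 1:i drops first: 18 orders
heap linearizations: 45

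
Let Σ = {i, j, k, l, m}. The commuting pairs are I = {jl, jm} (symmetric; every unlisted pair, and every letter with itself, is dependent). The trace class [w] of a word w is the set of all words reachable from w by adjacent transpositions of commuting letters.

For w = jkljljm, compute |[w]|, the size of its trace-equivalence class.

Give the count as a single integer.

#0=j has no predecessor
#1=k depends on [0:j]
#2=l depends on [1:k]
#3=j depends on [1:k]
#4=l depends on [2:l]
#5=j depends on [3:j]
#6=m depends on [4:l]
sources: [0:j]
N(rest) = Σ N(rest − s) over sources s of rest; N(one piece) = 1:
  size 1 → [5]=1  [6]=1
  size 2 → [3,5]=1  [4,6]=1  [5,6]=2
  size 3 → [2,4,6]=1  [3,5,6]=3  [4,5,6]=3
  size 4 → [2,4,5,6]=4  [3,4,5,6]=6
  size 5 → [2,3,4,5,6]=10
  first=0(j) contributes 10

10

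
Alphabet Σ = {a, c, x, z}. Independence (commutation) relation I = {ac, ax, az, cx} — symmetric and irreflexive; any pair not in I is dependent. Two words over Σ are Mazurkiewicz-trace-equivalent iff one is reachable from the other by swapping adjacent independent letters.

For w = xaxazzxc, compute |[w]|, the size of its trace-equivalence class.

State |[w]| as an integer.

piece 0:x — minimal
piece 1:a — minimal
piece 2:x rests on {0:x}
piece 3:a rests on {1:a}
piece 4:z rests on {2:x}
piece 5:z rests on {4:z}
piece 6:x rests on {5:z}
piece 7:c rests on {5:z}
minimal pieces: {0:x, 1:a}
ways to finish when only these pieces remain (= sum over removing one remaining piece with nothing left below it):
  1 left: {3}→1  {6}→1  {7}→1
  2 left: {1,3}→1  {3,6}→2  {3,7}→2  {6,7}→2
  3 left: {1,3,6}→3  {1,3,7}→3  {3,6,7}→6  {5,6,7}→2
  4 left: {1,3,6,7}→12  {3,5,6,7}→8  {4,5,6,7}→2
  5 left: {1,3,5,6,7}→20  {2,4,5,6,7}→2  {3,4,5,6,7}→10
  6 left: {0,2,4,5,6,7}→2  {1,3,4,5,6,7}→30  {2,3,4,5,6,7}→12
  placing 0:x first → 42 extensions
  placing 1:a first → 14 extensions
total linear extensions = 56

56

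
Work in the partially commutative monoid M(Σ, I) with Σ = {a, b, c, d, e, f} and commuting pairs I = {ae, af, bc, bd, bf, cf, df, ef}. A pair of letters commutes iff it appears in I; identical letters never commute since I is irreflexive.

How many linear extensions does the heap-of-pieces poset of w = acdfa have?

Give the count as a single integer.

piece 0:a — minimal
piece 1:c rests on {0:a}
piece 2:d rests on {1:c}
piece 3:f — minimal
piece 4:a rests on {2:d}
minimal pieces: {0:a, 3:f}
ways to finish when only these pieces remain (= sum over removing one remaining piece with nothing left below it):
  1 left: {3}→1  {4}→1
  2 left: {2,4}→1  {3,4}→2
  3 left: {1,2,4}→1  {2,3,4}→3
  placing 0:a first → 4 extensions
  placing 3:f first → 1 extensions
total linear extensions = 5

5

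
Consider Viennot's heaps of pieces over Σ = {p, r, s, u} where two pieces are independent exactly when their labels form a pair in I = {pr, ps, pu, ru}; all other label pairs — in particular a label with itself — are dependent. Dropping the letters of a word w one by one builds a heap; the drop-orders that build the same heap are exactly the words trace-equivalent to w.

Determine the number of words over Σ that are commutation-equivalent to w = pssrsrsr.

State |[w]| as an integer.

drop 0:p onto floor
drop 1:s onto floor
drop 2:s onto {1:s}
drop 3:r onto {2:s}
drop 4:s onto {3:r}
drop 5:r onto {4:s}
drop 6:s onto {5:r}
drop 7:r onto {6:s}
ground layer = {0:p, 1:s}
drop-orders for the pieces not yet dropped (sum over which currently-grounded one goes next):
  1 to go: {0} 1  {7} 1
  2 to go: {0,7} 2  {6,7} 1
  3 to go: {0,6,7} 3  {5,6,7} 1
  4 to go: {0,5,6,7} 4  {4,5,6,7} 1
  5 to go: {0,4,5,6,7} 5  {3,4,5,6,7} 1
  6 to go: {0,3,4,5,6,7} 6  {2,3,4,5,6,7} 1
  if 0:p drops first: 1 orders
  if 1:s drops first: 7 orders
heap linearizations: 8

8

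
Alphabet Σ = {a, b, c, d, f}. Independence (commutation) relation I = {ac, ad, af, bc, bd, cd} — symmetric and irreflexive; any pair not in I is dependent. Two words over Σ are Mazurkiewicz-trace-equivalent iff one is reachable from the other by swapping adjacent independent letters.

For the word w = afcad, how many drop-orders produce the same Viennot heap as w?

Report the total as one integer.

20

drop 0:a onto floor
drop 1:f onto floor
drop 2:c onto {1:f}
drop 3:a onto {0:a}
drop 4:d onto {1:f}
ground layer = {0:a, 1:f}
drop-orders for the pieces not yet dropped (sum over which currently-grounded one goes next):
  1 to go: {2} 1  {3} 1  {4} 1
  2 to go: {0,3} 1  {2,3} 2  {2,4} 2  {3,4} 2
  3 to go: {0,2,3} 3  {0,3,4} 3  {1,2,4} 2  {2,3,4} 6
  if 0:a drops first: 8 orders
  if 1:f drops first: 12 orders
heap linearizations: 20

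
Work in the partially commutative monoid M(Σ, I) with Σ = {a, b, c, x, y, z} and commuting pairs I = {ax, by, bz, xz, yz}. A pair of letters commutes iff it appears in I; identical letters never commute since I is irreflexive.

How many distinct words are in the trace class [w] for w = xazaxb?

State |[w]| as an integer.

10

piece 0:x — minimal
piece 1:a — minimal
piece 2:z rests on {1:a}
piece 3:a rests on {2:z}
piece 4:x rests on {0:x}
piece 5:b rests on {3:a, 4:x}
minimal pieces: {0:x, 1:a}
ways to finish when only these pieces remain (= sum over removing one remaining piece with nothing left below it):
  1 left: {5}→1
  2 left: {3,5}→1  {4,5}→1
  3 left: {0,4,5}→1  {2,3,5}→1  {3,4,5}→2
  4 left: {0,3,4,5}→3  {1,2,3,5}→1  {2,3,4,5}→3
  placing 0:x first → 4 extensions
  placing 1:a first → 6 extensions
total linear extensions = 10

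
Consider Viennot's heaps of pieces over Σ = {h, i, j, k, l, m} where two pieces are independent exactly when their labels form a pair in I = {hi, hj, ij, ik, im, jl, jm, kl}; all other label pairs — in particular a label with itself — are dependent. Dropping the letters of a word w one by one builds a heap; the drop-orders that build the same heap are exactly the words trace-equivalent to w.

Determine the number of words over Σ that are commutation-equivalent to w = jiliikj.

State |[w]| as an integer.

35

0(j) covers ∅
1(i) covers ∅
2(l) covers 1:i
3(i) covers 2:l
4(i) covers 3:i
5(k) covers 0:j
6(j) covers 5:k
floor of heap: 0:j, 1:i
completions by unplaced set U, small U first (add the entries for U minus each lowest piece of U):
  |U|=1: {4}:1  {6}:1
  |U|=2: {3,4}:1  {4,6}:2  {5,6}:1
  |U|=3: {0,5,6}:1  {2,3,4}:1  {3,4,6}:3  {4,5,6}:3
  |U|=4: {0,4,5,6}:4  {1,2,3,4}:1  {2,3,4,6}:4  {3,4,5,6}:6
  |U|=5: {0,3,4,5,6}:10  {1,2,3,4,6}:5  {2,3,4,5,6}:10
  start at 0(j): 15
  start at 1(i): 20
sum over floor = 35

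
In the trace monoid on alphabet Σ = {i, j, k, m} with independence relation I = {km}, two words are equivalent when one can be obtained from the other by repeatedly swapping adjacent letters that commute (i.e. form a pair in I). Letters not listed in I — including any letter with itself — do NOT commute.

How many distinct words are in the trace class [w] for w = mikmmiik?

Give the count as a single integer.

0(m) covers ∅
1(i) covers 0:m
2(k) covers 1:i
3(m) covers 1:i
4(m) covers 3:m
5(i) covers 2:k, 4:m
6(i) covers 5:i
7(k) covers 6:i
floor of heap: 0:m
completions by unplaced set U, small U first (add the entries for U minus each lowest piece of U):
  |U|=1: {7}:1
  |U|=2: {6,7}:1
  |U|=3: {5,6,7}:1
  |U|=4: {2,5,6,7}:1  {4,5,6,7}:1
  |U|=5: {2,4,5,6,7}:2  {3,4,5,6,7}:1
  |U|=6: {2,3,4,5,6,7}:3
  start at 0(m): 3

3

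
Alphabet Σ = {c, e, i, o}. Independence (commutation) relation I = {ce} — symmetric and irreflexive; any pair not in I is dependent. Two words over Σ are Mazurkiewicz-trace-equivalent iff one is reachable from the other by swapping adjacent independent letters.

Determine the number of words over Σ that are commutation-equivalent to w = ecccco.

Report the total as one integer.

5

piece 0:e — minimal
piece 1:c — minimal
piece 2:c rests on {1:c}
piece 3:c rests on {2:c}
piece 4:c rests on {3:c}
piece 5:o rests on {0:e, 4:c}
minimal pieces: {0:e, 1:c}
ways to finish when only these pieces remain (= sum over removing one remaining piece with nothing left below it):
  1 left: {5}→1
  2 left: {0,5}→1  {4,5}→1
  3 left: {0,4,5}→2  {3,4,5}→1
  4 left: {0,3,4,5}→3  {2,3,4,5}→1
  placing 0:e first → 1 extensions
  placing 1:c first → 4 extensions
total linear extensions = 5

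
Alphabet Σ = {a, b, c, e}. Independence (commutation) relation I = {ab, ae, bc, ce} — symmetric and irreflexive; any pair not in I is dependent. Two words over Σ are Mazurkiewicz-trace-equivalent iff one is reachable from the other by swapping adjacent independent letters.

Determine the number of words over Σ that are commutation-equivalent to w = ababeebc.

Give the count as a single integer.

56

drop 0:a onto floor
drop 1:b onto floor
drop 2:a onto {0:a}
drop 3:b onto {1:b}
drop 4:e onto {3:b}
drop 5:e onto {4:e}
drop 6:b onto {5:e}
drop 7:c onto {2:a}
ground layer = {0:a, 1:b}
drop-orders for the pieces not yet dropped (sum over which currently-grounded one goes next):
  1 to go: {6} 1  {7} 1
  2 to go: {2,7} 1  {5,6} 1  {6,7} 2
  3 to go: {0,2,7} 1  {2,6,7} 3  {4,5,6} 1  {5,6,7} 3
  4 to go: {0,2,6,7} 4  {2,5,6,7} 6  {3,4,5,6} 1  {4,5,6,7} 4
  5 to go: {0,2,5,6,7} 10  {1,3,4,5,6} 1  {2,4,5,6,7} 10  {3,4,5,6,7} 5
  6 to go: {0,2,4,5,6,7} 20  {1,3,4,5,6,7} 6  {2,3,4,5,6,7} 15
  if 0:a drops first: 21 orders
  if 1:b drops first: 35 orders
heap linearizations: 56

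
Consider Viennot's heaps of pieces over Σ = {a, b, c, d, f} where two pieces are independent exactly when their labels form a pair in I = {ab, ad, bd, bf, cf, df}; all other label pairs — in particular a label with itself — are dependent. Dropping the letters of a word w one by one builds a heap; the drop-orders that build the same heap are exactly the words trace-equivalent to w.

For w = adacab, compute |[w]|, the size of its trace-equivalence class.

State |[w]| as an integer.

6

piece 0:a — minimal
piece 1:d — minimal
piece 2:a rests on {0:a}
piece 3:c rests on {1:d, 2:a}
piece 4:a rests on {3:c}
piece 5:b rests on {3:c}
minimal pieces: {0:a, 1:d}
ways to finish when only these pieces remain (= sum over removing one remaining piece with nothing left below it):
  1 left: {4}→1  {5}→1
  2 left: {4,5}→2
  3 left: {3,4,5}→2
  4 left: {1,3,4,5}→2  {2,3,4,5}→2
  placing 0:a first → 4 extensions
  placing 1:d first → 2 extensions
total linear extensions = 6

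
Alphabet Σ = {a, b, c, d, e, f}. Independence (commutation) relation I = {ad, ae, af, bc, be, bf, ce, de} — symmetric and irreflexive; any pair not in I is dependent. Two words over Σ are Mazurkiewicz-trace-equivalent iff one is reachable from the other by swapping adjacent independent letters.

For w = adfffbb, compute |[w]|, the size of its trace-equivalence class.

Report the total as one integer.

0(a) covers ∅
1(d) covers ∅
2(f) covers 1:d
3(f) covers 2:f
4(f) covers 3:f
5(b) covers 0:a, 1:d
6(b) covers 5:b
floor of heap: 0:a, 1:d
completions by unplaced set U, small U first (add the entries for U minus each lowest piece of U):
  |U|=1: {4}:1  {6}:1
  |U|=2: {3,4}:1  {4,6}:2  {5,6}:1
  |U|=3: {0,5,6}:1  {2,3,4}:1  {3,4,6}:3  {4,5,6}:3
  |U|=4: {0,4,5,6}:4  {2,3,4,6}:4  {3,4,5,6}:6
  |U|=5: {0,3,4,5,6}:10  {2,3,4,5,6}:10
  start at 0(a): 10
  start at 1(d): 20
sum over floor = 30

30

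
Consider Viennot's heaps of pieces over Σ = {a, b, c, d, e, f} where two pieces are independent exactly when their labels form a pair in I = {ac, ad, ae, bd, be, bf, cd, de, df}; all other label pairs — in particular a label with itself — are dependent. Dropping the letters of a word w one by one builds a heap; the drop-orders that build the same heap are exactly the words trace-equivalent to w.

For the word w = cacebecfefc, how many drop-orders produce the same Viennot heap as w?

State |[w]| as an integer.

12

piece 0:c — minimal
piece 1:a — minimal
piece 2:c rests on {0:c}
piece 3:e rests on {2:c}
piece 4:b rests on {1:a, 2:c}
piece 5:e rests on {3:e}
piece 6:c rests on {4:b, 5:e}
piece 7:f rests on {6:c}
piece 8:e rests on {7:f}
piece 9:f rests on {8:e}
piece 10:c rests on {9:f}
minimal pieces: {0:c, 1:a}
ways to finish when only these pieces remain (= sum over removing one remaining piece with nothing left below it):
  1 left: {10}→1
  2 left: {9,10}→1
  3 left: {8,9,10}→1
  4 left: {7,8,9,10}→1
  5 left: {6,7,8,9,10}→1
  6 left: {4,6,7,8,9,10}→1  {5,6,7,8,9,10}→1
  7 left: {1,4,6,7,8,9,10}→1  {3,5,6,7,8,9,10}→1  {4,5,6,7,8,9,10}→2
  8 left: {1,4,5,6,7,8,9,10}→3  {3,4,5,6,7,8,9,10}→3
  9 left: {1,3,4,5,6,7,8,9,10}→6  {2,3,4,5,6,7,8,9,10}→3
  placing 0:c first → 9 extensions
  placing 1:a first → 3 extensions
total linear extensions = 12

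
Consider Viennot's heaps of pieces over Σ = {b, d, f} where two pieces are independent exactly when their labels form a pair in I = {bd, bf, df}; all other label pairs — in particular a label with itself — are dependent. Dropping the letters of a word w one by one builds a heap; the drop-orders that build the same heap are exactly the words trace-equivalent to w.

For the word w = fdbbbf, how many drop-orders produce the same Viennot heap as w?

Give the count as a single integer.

60

#0=f has no predecessor
#1=d has no predecessor
#2=b has no predecessor
#3=b depends on [2:b]
#4=b depends on [3:b]
#5=f depends on [0:f]
sources: [0:f, 1:d, 2:b]
N(rest) = Σ N(rest − s) over sources s of rest; N(one piece) = 1:
  size 1 → [1]=1  [4]=1  [5]=1
  size 2 → [0,5]=1  [1,4]=2  [1,5]=2  [3,4]=1  [4,5]=2
  size 3 → [0,1,5]=3  [0,4,5]=3  [1,3,4]=3  [1,4,5]=6  [2,3,4]=1  [3,4,5]=3
  size 4 → [0,1,4,5]=12  [0,3,4,5]=6  [1,2,3,4]=4  [1,3,4,5]=12  [2,3,4,5]=4
  first=0(f) contributes 20
  first=1(d) contributes 10
  first=2(b) contributes 30
|[w]| = 60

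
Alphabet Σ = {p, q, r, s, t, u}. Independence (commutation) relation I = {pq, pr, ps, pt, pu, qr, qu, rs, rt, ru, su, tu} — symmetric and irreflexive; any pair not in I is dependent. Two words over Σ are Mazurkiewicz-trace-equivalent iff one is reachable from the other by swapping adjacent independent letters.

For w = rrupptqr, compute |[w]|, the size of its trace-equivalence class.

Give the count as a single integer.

0(r) covers ∅
1(r) covers 0:r
2(u) covers ∅
3(p) covers ∅
4(p) covers 3:p
5(t) covers ∅
6(q) covers 5:t
7(r) covers 1:r
floor of heap: 0:r, 2:u, 3:p, 5:t
completions by unplaced set U, small U first (add the entries for U minus each lowest piece of U):
  |U|=1: {2}:1  {4}:1  {6}:1  {7}:1
  |U|=2: {1,7}:1  {2,4}:2  {2,6}:2  {2,7}:2  {3,4}:1  {4,6}:2  {4,7}:2  {5,6}:1  {6,7}:2
  |U|=3: {0,1,7}:1  {1,2,7}:3  {1,4,7}:3  {1,6,7}:3  {2,3,4}:3  {2,4,6}:6  {2,4,7}:6  {2,5,6}:3  {2,6,7}:6  {3,4,6}:3  {3,4,7}:3  {4,5,6}:3  {4,6,7}:6  {5,6,7}:3
  |U|=4: {0,1,2,7}:4  {0,1,4,7}:4  {0,1,6,7}:4  {1,2,4,7}:12  {1,2,6,7}:12  {1,3,4,7}:6  {1,4,6,7}:12  {1,5,6,7}:6  {2,3,4,6}:12  {2,3,4,7}:12  {2,4,5,6}:12  {2,4,6,7}:24  {2,5,6,7}:12  {3,4,5,6}:6  {3,4,6,7}:12  {4,5,6,7}:12
  |U|=5: {0,1,2,4,7}:20  {0,1,2,6,7}:20  {0,1,3,4,7}:10  {0,1,4,6,7}:20  {0,1,5,6,7}:10  {1,2,3,4,7}:30  {1,2,4,6,7}:60  {1,2,5,6,7}:30  {1,3,4,6,7}:30  {1,4,5,6,7}:30  {2,3,4,5,6}:30  {2,3,4,6,7}:60  {2,4,5,6,7}:60  {3,4,5,6,7}:30
  |U|=6: {0,1,2,3,4,7}:60  {0,1,2,4,6,7}:120  {0,1,2,5,6,7}:60  {0,1,3,4,6,7}:60  {0,1,4,5,6,7}:60  {1,2,3,4,6,7}:180  {1,2,4,5,6,7}:180  {1,3,4,5,6,7}:90  {2,3,4,5,6,7}:180
  start at 0(r): 630
  start at 2(u): 210
  start at 3(p): 420
  start at 5(t): 420
sum over floor = 1680

1680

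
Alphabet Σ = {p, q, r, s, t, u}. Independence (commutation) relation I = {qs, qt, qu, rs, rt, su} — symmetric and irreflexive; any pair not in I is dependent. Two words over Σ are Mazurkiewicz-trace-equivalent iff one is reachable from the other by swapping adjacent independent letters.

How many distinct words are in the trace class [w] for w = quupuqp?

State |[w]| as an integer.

6

#0=q has no predecessor
#1=u has no predecessor
#2=u depends on [1:u]
#3=p depends on [0:q, 2:u]
#4=u depends on [3:p]
#5=q depends on [3:p]
#6=p depends on [4:u, 5:q]
sources: [0:q, 1:u]
N(rest) = Σ N(rest − s) over sources s of rest; N(one piece) = 1:
  size 1 → [6]=1
  size 2 → [4,6]=1  [5,6]=1
  size 3 → [4,5,6]=2
  size 4 → [3,4,5,6]=2
  size 5 → [0,3,4,5,6]=2  [2,3,4,5,6]=2
  first=0(q) contributes 2
  first=1(u) contributes 4
|[w]| = 6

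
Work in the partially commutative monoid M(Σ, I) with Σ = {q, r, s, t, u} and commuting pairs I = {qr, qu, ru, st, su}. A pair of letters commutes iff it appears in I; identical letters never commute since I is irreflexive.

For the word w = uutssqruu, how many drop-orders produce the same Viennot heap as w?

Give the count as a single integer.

162

0(u) covers ∅
1(u) covers 0:u
2(t) covers 1:u
3(s) covers ∅
4(s) covers 3:s
5(q) covers 2:t, 4:s
6(r) covers 2:t, 4:s
7(u) covers 2:t
8(u) covers 7:u
floor of heap: 0:u, 3:s
completions by unplaced set U, small U first (add the entries for U minus each lowest piece of U):
  |U|=1: {5}:1  {6}:1  {8}:1
  |U|=2: {5,6}:2  {5,8}:2  {6,8}:2  {7,8}:1
  |U|=3: {4,5,6}:2  {5,6,8}:6  {5,7,8}:3  {6,7,8}:3
  |U|=4: {3,4,5,6}:2  {4,5,6,8}:8  {5,6,7,8}:12
  |U|=5: {2,5,6,7,8}:12  {3,4,5,6,8}:10  {4,5,6,7,8}:20
  |U|=6: {1,2,5,6,7,8}:12  {2,4,5,6,7,8}:32  {3,4,5,6,7,8}:30
  |U|=7: {0,1,2,5,6,7,8}:12  {1,2,4,5,6,7,8}:44  {2,3,4,5,6,7,8}:62
  start at 0(u): 106
  start at 3(s): 56
sum over floor = 162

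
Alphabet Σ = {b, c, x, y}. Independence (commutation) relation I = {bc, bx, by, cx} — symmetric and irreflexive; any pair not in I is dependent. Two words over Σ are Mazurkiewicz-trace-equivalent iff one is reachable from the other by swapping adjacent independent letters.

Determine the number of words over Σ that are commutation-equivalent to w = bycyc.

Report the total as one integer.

drop 0:b onto floor
drop 1:y onto floor
drop 2:c onto {1:y}
drop 3:y onto {2:c}
drop 4:c onto {3:y}
ground layer = {0:b, 1:y}
drop-orders for the pieces not yet dropped (sum over which currently-grounded one goes next):
  1 to go: {0} 1  {4} 1
  2 to go: {0,4} 2  {3,4} 1
  3 to go: {0,3,4} 3  {2,3,4} 1
  if 0:b drops first: 1 orders
  if 1:y drops first: 4 orders
heap linearizations: 5

5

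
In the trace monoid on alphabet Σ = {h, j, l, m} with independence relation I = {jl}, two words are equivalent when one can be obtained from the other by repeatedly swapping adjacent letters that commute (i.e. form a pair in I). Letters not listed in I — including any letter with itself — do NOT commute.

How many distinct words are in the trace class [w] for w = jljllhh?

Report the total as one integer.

#0=j has no predecessor
#1=l has no predecessor
#2=j depends on [0:j]
#3=l depends on [1:l]
#4=l depends on [3:l]
#5=h depends on [2:j, 4:l]
#6=h depends on [5:h]
sources: [0:j, 1:l]
N(rest) = Σ N(rest − s) over sources s of rest; N(one piece) = 1:
  size 1 → [6]=1
  size 2 → [5,6]=1
  size 3 → [2,5,6]=1  [4,5,6]=1
  size 4 → [0,2,5,6]=1  [2,4,5,6]=2  [3,4,5,6]=1
  size 5 → [0,2,4,5,6]=3  [1,3,4,5,6]=1  [2,3,4,5,6]=3
  first=0(j) contributes 4
  first=1(l) contributes 6
|[w]| = 10

10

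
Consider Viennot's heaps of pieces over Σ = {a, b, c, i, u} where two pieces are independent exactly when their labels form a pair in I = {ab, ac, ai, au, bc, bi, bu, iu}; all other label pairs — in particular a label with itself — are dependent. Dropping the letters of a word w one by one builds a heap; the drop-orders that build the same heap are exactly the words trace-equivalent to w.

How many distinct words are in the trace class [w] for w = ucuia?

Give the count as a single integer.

drop 0:u onto floor
drop 1:c onto {0:u}
drop 2:u onto {1:c}
drop 3:i onto {1:c}
drop 4:a onto floor
ground layer = {0:u, 4:a}
drop-orders for the pieces not yet dropped (sum over which currently-grounded one goes next):
  1 to go: {2} 1  {3} 1  {4} 1
  2 to go: {2,3} 2  {2,4} 2  {3,4} 2
  3 to go: {1,2,3} 2  {2,3,4} 6
  if 0:u drops first: 8 orders
  if 4:a drops first: 2 orders
heap linearizations: 10

10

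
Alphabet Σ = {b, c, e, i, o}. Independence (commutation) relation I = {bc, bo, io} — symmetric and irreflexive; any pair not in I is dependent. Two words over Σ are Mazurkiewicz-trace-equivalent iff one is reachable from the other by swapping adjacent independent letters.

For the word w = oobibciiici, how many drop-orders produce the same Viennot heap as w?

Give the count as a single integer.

16

#0=o has no predecessor
#1=o depends on [0:o]
#2=b has no predecessor
#3=i depends on [2:b]
#4=b depends on [3:i]
#5=c depends on [1:o, 3:i]
#6=i depends on [4:b, 5:c]
#7=i depends on [6:i]
#8=i depends on [7:i]
#9=c depends on [8:i]
#10=i depends on [9:c]
sources: [0:o, 2:b]
N(rest) = Σ N(rest − s) over sources s of rest; N(one piece) = 1:
  size 1 → [10]=1
  size 2 → [9,10]=1
  size 3 → [8,9,10]=1
  size 4 → [7,8,9,10]=1
  size 5 → [6,7,8,9,10]=1
  size 6 → [4,6,7,8,9,10]=1  [5,6,7,8,9,10]=1
  size 7 → [1,5,6,7,8,9,10]=1  [4,5,6,7,8,9,10]=2
  size 8 → [0,1,5,6,7,8,9,10]=1  [1,4,5,6,7,8,9,10]=3  [3,4,5,6,7,8,9,10]=2
  size 9 → [0,1,4,5,6,7,8,9,10]=4  [1,3,4,5,6,7,8,9,10]=5  [2,3,4,5,6,7,8,9,10]=2
  first=0(o) contributes 7
  first=2(b) contributes 9
|[w]| = 16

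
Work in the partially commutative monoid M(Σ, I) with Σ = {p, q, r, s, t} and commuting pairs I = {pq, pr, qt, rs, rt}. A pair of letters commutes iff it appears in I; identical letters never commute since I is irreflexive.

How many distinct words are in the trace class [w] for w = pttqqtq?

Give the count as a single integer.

0(p) covers ∅
1(t) covers 0:p
2(t) covers 1:t
3(q) covers ∅
4(q) covers 3:q
5(t) covers 2:t
6(q) covers 4:q
floor of heap: 0:p, 3:q
completions by unplaced set U, small U first (add the entries for U minus each lowest piece of U):
  |U|=1: {5}:1  {6}:1
  |U|=2: {2,5}:1  {4,6}:1  {5,6}:2
  |U|=3: {1,2,5}:1  {2,5,6}:3  {3,4,6}:1  {4,5,6}:3
  |U|=4: {0,1,2,5}:1  {1,2,5,6}:4  {2,4,5,6}:6  {3,4,5,6}:4
  |U|=5: {0,1,2,5,6}:5  {1,2,4,5,6}:10  {2,3,4,5,6}:10
  start at 0(p): 20
  start at 3(q): 15
sum over floor = 35

35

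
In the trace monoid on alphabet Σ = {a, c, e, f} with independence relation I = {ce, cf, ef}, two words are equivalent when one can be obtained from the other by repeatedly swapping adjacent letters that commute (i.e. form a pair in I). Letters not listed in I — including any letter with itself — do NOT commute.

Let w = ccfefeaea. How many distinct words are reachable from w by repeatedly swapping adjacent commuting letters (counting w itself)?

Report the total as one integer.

90

0(c) covers ∅
1(c) covers 0:c
2(f) covers ∅
3(e) covers ∅
4(f) covers 2:f
5(e) covers 3:e
6(a) covers 1:c, 4:f, 5:e
7(e) covers 6:a
8(a) covers 7:e
floor of heap: 0:c, 2:f, 3:e
completions by unplaced set U, small U first (add the entries for U minus each lowest piece of U):
  |U|=1: {8}:1
  |U|=2: {7,8}:1
  |U|=3: {6,7,8}:1
  |U|=4: {1,6,7,8}:1  {4,6,7,8}:1  {5,6,7,8}:1
  |U|=5: {0,1,6,7,8}:1  {1,4,6,7,8}:2  {1,5,6,7,8}:2  {2,4,6,7,8}:1  {3,5,6,7,8}:1  {4,5,6,7,8}:2
  |U|=6: {0,1,4,6,7,8}:3  {0,1,5,6,7,8}:3  {1,2,4,6,7,8}:3  {1,3,5,6,7,8}:3  {1,4,5,6,7,8}:6  {2,4,5,6,7,8}:3  {3,4,5,6,7,8}:3
  |U|=7: {0,1,2,4,6,7,8}:6  {0,1,3,5,6,7,8}:6  {0,1,4,5,6,7,8}:12  {1,2,4,5,6,7,8}:12  {1,3,4,5,6,7,8}:12  {2,3,4,5,6,7,8}:6
  start at 0(c): 30
  start at 2(f): 30
  start at 3(e): 30
sum over floor = 90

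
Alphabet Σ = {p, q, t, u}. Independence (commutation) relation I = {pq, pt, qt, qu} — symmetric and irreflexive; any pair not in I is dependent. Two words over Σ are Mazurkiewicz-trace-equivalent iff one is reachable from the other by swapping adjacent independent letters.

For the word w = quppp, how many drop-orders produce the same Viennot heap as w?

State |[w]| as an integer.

drop 0:q onto floor
drop 1:u onto floor
drop 2:p onto {1:u}
drop 3:p onto {2:p}
drop 4:p onto {3:p}
ground layer = {0:q, 1:u}
drop-orders for the pieces not yet dropped (sum over which currently-grounded one goes next):
  1 to go: {0} 1  {4} 1
  2 to go: {0,4} 2  {3,4} 1
  3 to go: {0,3,4} 3  {2,3,4} 1
  if 0:q drops first: 1 orders
  if 1:u drops first: 4 orders
heap linearizations: 5

5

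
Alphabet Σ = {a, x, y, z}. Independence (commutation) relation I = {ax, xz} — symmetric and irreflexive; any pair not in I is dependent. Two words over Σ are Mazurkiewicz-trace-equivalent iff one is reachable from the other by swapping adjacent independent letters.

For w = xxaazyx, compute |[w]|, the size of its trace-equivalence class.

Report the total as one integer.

10

piece 0:x — minimal
piece 1:x rests on {0:x}
piece 2:a — minimal
piece 3:a rests on {2:a}
piece 4:z rests on {3:a}
piece 5:y rests on {1:x, 4:z}
piece 6:x rests on {5:y}
minimal pieces: {0:x, 2:a}
ways to finish when only these pieces remain (= sum over removing one remaining piece with nothing left below it):
  1 left: {6}→1
  2 left: {5,6}→1
  3 left: {1,5,6}→1  {4,5,6}→1
  4 left: {0,1,5,6}→1  {1,4,5,6}→2  {3,4,5,6}→1
  5 left: {0,1,4,5,6}→3  {1,3,4,5,6}→3  {2,3,4,5,6}→1
  placing 0:x first → 4 extensions
  placing 2:a first → 6 extensions
total linear extensions = 10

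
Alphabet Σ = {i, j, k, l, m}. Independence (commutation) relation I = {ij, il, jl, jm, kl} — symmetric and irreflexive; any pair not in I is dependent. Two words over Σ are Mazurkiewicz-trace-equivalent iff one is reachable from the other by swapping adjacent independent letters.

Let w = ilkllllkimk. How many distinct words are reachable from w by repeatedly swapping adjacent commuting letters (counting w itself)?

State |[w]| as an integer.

126

0(i) covers ∅
1(l) covers ∅
2(k) covers 0:i
3(l) covers 1:l
4(l) covers 3:l
5(l) covers 4:l
6(l) covers 5:l
7(k) covers 2:k
8(i) covers 7:k
9(m) covers 6:l, 8:i
10(k) covers 9:m
floor of heap: 0:i, 1:l
completions by unplaced set U, small U first (add the entries for U minus each lowest piece of U):
  |U|=1: {10}:1
  |U|=2: {9,10}:1
  |U|=3: {6,9,10}:1  {8,9,10}:1
  |U|=4: {5,6,9,10}:1  {6,8,9,10}:2  {7,8,9,10}:1
  |U|=5: {2,7,8,9,10}:1  {4,5,6,9,10}:1  {5,6,8,9,10}:3  {6,7,8,9,10}:3
  |U|=6: {0,2,7,8,9,10}:1  {2,6,7,8,9,10}:4  {3,4,5,6,9,10}:1  {4,5,6,8,9,10}:4  {5,6,7,8,9,10}:6
  |U|=7: {0,2,6,7,8,9,10}:5  {1,3,4,5,6,9,10}:1  {2,5,6,7,8,9,10}:10  {3,4,5,6,8,9,10}:5  {4,5,6,7,8,9,10}:10
  |U|=8: {0,2,5,6,7,8,9,10}:15  {1,3,4,5,6,8,9,10}:6  {2,4,5,6,7,8,9,10}:20  {3,4,5,6,7,8,9,10}:15
  |U|=9: {0,2,4,5,6,7,8,9,10}:35  {1,3,4,5,6,7,8,9,10}:21  {2,3,4,5,6,7,8,9,10}:35
  start at 0(i): 56
  start at 1(l): 70
sum over floor = 126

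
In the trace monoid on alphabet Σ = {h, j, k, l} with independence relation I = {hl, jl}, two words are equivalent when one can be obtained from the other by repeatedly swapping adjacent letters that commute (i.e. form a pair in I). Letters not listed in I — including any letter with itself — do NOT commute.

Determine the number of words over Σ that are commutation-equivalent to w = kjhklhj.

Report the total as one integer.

3

0(k) covers ∅
1(j) covers 0:k
2(h) covers 1:j
3(k) covers 2:h
4(l) covers 3:k
5(h) covers 3:k
6(j) covers 5:h
floor of heap: 0:k
completions by unplaced set U, small U first (add the entries for U minus each lowest piece of U):
  |U|=1: {4}:1  {6}:1
  |U|=2: {4,6}:2  {5,6}:1
  |U|=3: {4,5,6}:3
  |U|=4: {3,4,5,6}:3
  |U|=5: {2,3,4,5,6}:3
  start at 0(k): 3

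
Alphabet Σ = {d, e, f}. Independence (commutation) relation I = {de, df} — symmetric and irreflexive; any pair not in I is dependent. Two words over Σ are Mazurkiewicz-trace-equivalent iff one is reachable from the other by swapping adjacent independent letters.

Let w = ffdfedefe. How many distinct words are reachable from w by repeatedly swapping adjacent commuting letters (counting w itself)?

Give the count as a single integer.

36

drop 0:f onto floor
drop 1:f onto {0:f}
drop 2:d onto floor
drop 3:f onto {1:f}
drop 4:e onto {3:f}
drop 5:d onto {2:d}
drop 6:e onto {4:e}
drop 7:f onto {6:e}
drop 8:e onto {7:f}
ground layer = {0:f, 2:d}
drop-orders for the pieces not yet dropped (sum over which currently-grounded one goes next):
  1 to go: {5} 1  {8} 1
  2 to go: {2,5} 1  {5,8} 2  {7,8} 1
  3 to go: {2,5,8} 3  {5,7,8} 3  {6,7,8} 1
  4 to go: {2,5,7,8} 6  {4,6,7,8} 1  {5,6,7,8} 4
  5 to go: {2,5,6,7,8} 10  {3,4,6,7,8} 1  {4,5,6,7,8} 5
  6 to go: {1,3,4,6,7,8} 1  {2,4,5,6,7,8} 15  {3,4,5,6,7,8} 6
  7 to go: {0,1,3,4,6,7,8} 1  {1,3,4,5,6,7,8} 7  {2,3,4,5,6,7,8} 21
  if 0:f drops first: 28 orders
  if 2:d drops first: 8 orders
heap linearizations: 36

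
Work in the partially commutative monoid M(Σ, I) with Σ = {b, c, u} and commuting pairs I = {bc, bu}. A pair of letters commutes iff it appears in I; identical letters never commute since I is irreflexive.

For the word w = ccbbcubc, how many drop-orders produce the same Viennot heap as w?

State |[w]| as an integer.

56

0(c) covers ∅
1(c) covers 0:c
2(b) covers ∅
3(b) covers 2:b
4(c) covers 1:c
5(u) covers 4:c
6(b) covers 3:b
7(c) covers 5:u
floor of heap: 0:c, 2:b
completions by unplaced set U, small U first (add the entries for U minus each lowest piece of U):
  |U|=1: {6}:1  {7}:1
  |U|=2: {3,6}:1  {5,7}:1  {6,7}:2
  |U|=3: {2,3,6}:1  {3,6,7}:3  {4,5,7}:1  {5,6,7}:3
  |U|=4: {1,4,5,7}:1  {2,3,6,7}:4  {3,5,6,7}:6  {4,5,6,7}:4
  |U|=5: {0,1,4,5,7}:1  {1,4,5,6,7}:5  {2,3,5,6,7}:10  {3,4,5,6,7}:10
  |U|=6: {0,1,4,5,6,7}:6  {1,3,4,5,6,7}:15  {2,3,4,5,6,7}:20
  start at 0(c): 35
  start at 2(b): 21
sum over floor = 56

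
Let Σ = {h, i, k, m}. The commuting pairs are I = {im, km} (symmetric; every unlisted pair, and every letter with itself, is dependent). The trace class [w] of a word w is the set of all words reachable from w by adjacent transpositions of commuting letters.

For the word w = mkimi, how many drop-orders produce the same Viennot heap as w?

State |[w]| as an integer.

10

0(m) covers ∅
1(k) covers ∅
2(i) covers 1:k
3(m) covers 0:m
4(i) covers 2:i
floor of heap: 0:m, 1:k
completions by unplaced set U, small U first (add the entries for U minus each lowest piece of U):
  |U|=1: {3}:1  {4}:1
  |U|=2: {0,3}:1  {2,4}:1  {3,4}:2
  |U|=3: {0,3,4}:3  {1,2,4}:1  {2,3,4}:3
  start at 0(m): 4
  start at 1(k): 6
sum over floor = 10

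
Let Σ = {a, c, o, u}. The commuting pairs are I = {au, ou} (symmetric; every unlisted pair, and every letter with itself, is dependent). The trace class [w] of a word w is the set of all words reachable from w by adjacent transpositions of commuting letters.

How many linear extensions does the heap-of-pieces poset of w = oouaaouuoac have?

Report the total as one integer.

#0=o has no predecessor
#1=o depends on [0:o]
#2=u has no predecessor
#3=a depends on [1:o]
#4=a depends on [3:a]
#5=o depends on [4:a]
#6=u depends on [2:u]
#7=u depends on [6:u]
#8=o depends on [5:o]
#9=a depends on [8:o]
#10=c depends on [7:u, 9:a]
sources: [0:o, 2:u]
N(rest) = Σ N(rest − s) over sources s of rest; N(one piece) = 1:
  size 1 → [10]=1
  size 2 → [7,10]=1  [9,10]=1
  size 3 → [6,7,10]=1  [7,9,10]=2  [8,9,10]=1
  size 4 → [2,6,7,10]=1  [5,8,9,10]=1  [6,7,9,10]=3  [7,8,9,10]=3
  size 5 → [2,6,7,9,10]=4  [4,5,8,9,10]=1  [5,7,8,9,10]=4  [6,7,8,9,10]=6
  size 6 → [2,6,7,8,9,10]=10  [3,4,5,8,9,10]=1  [4,5,7,8,9,10]=5  [5,6,7,8,9,10]=10
  size 7 → [1,3,4,5,8,9,10]=1  [2,5,6,7,8,9,10]=20  [3,4,5,7,8,9,10]=6  [4,5,6,7,8,9,10]=15
  size 8 → [0,1,3,4,5,8,9,10]=1  [1,3,4,5,7,8,9,10]=7  [2,4,5,6,7,8,9,10]=35  [3,4,5,6,7,8,9,10]=21
  size 9 → [0,1,3,4,5,7,8,9,10]=8  [1,3,4,5,6,7,8,9,10]=28  [2,3,4,5,6,7,8,9,10]=56
  first=0(o) contributes 84
  first=2(u) contributes 36
|[w]| = 120

120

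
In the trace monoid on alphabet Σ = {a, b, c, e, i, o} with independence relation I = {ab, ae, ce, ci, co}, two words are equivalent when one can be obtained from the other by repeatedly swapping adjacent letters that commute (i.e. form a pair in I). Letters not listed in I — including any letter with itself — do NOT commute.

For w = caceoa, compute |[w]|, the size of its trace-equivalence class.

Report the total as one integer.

7

0(c) covers ∅
1(a) covers 0:c
2(c) covers 1:a
3(e) covers ∅
4(o) covers 1:a, 3:e
5(a) covers 2:c, 4:o
floor of heap: 0:c, 3:e
completions by unplaced set U, small U first (add the entries for U minus each lowest piece of U):
  |U|=1: {5}:1
  |U|=2: {2,5}:1  {4,5}:1
  |U|=3: {2,4,5}:2  {3,4,5}:1
  |U|=4: {1,2,4,5}:2  {2,3,4,5}:3
  start at 0(c): 5
  start at 3(e): 2
sum over floor = 7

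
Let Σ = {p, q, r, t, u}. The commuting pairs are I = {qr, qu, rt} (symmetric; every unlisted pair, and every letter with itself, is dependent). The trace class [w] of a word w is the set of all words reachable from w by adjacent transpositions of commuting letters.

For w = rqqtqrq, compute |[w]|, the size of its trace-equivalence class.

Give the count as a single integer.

21

#0=r has no predecessor
#1=q has no predecessor
#2=q depends on [1:q]
#3=t depends on [2:q]
#4=q depends on [3:t]
#5=r depends on [0:r]
#6=q depends on [4:q]
sources: [0:r, 1:q]
N(rest) = Σ N(rest − s) over sources s of rest; N(one piece) = 1:
  size 1 → [5]=1  [6]=1
  size 2 → [0,5]=1  [4,6]=1  [5,6]=2
  size 3 → [0,5,6]=3  [3,4,6]=1  [4,5,6]=3
  size 4 → [0,4,5,6]=6  [2,3,4,6]=1  [3,4,5,6]=4
  size 5 → [0,3,4,5,6]=10  [1,2,3,4,6]=1  [2,3,4,5,6]=5
  first=0(r) contributes 6
  first=1(q) contributes 15
|[w]| = 21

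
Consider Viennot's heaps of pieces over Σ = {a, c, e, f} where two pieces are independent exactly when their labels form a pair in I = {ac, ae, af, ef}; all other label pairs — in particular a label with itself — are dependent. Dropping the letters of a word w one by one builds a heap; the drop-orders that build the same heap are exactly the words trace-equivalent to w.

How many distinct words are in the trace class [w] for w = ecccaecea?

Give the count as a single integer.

36

piece 0:e — minimal
piece 1:c rests on {0:e}
piece 2:c rests on {1:c}
piece 3:c rests on {2:c}
piece 4:a — minimal
piece 5:e rests on {3:c}
piece 6:c rests on {5:e}
piece 7:e rests on {6:c}
piece 8:a rests on {4:a}
minimal pieces: {0:e, 4:a}
ways to finish when only these pieces remain (= sum over removing one remaining piece with nothing left below it):
  1 left: {7}→1  {8}→1
  2 left: {4,8}→1  {6,7}→1  {7,8}→2
  3 left: {4,7,8}→3  {5,6,7}→1  {6,7,8}→3
  4 left: {3,5,6,7}→1  {4,6,7,8}→6  {5,6,7,8}→4
  5 left: {2,3,5,6,7}→1  {3,5,6,7,8}→5  {4,5,6,7,8}→10
  6 left: {1,2,3,5,6,7}→1  {2,3,5,6,7,8}→6  {3,4,5,6,7,8}→15
  7 left: {0,1,2,3,5,6,7}→1  {1,2,3,5,6,7,8}→7  {2,3,4,5,6,7,8}→21
  placing 0:e first → 28 extensions
  placing 4:a first → 8 extensions
total linear extensions = 36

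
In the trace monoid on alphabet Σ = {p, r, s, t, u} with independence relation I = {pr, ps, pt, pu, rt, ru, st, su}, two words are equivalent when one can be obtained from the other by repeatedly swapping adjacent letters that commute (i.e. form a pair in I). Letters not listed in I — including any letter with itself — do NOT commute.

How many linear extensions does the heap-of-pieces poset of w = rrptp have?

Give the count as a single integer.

30

piece 0:r — minimal
piece 1:r rests on {0:r}
piece 2:p — minimal
piece 3:t — minimal
piece 4:p rests on {2:p}
minimal pieces: {0:r, 2:p, 3:t}
ways to finish when only these pieces remain (= sum over removing one remaining piece with nothing left below it):
  1 left: {1}→1  {3}→1  {4}→1
  2 left: {0,1}→1  {1,3}→2  {1,4}→2  {2,4}→1  {3,4}→2
  3 left: {0,1,3}→3  {0,1,4}→3  {1,2,4}→3  {1,3,4}→6  {2,3,4}→3
  placing 0:r first → 12 extensions
  placing 2:p first → 12 extensions
  placing 3:t first → 6 extensions
total linear extensions = 30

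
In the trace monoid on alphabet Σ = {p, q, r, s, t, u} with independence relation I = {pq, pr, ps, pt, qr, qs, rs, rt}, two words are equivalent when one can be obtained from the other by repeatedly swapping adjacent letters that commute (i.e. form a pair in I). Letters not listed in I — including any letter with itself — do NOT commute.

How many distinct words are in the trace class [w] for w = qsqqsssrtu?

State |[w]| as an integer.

piece 0:q — minimal
piece 1:s — minimal
piece 2:q rests on {0:q}
piece 3:q rests on {2:q}
piece 4:s rests on {1:s}
piece 5:s rests on {4:s}
piece 6:s rests on {5:s}
piece 7:r — minimal
piece 8:t rests on {3:q, 6:s}
piece 9:u rests on {7:r, 8:t}
minimal pieces: {0:q, 1:s, 7:r}
ways to finish when only these pieces remain (= sum over removing one remaining piece with nothing left below it):
  1 left: {9}→1
  2 left: {7,9}→1  {8,9}→1
  3 left: {3,8,9}→1  {6,8,9}→1  {7,8,9}→2
  4 left: {2,3,8,9}→1  {3,6,8,9}→2  {3,7,8,9}→3  {5,6,8,9}→1  {6,7,8,9}→3
  5 left: {0,2,3,8,9}→1  {2,3,6,8,9}→3  {2,3,7,8,9}→4  {3,5,6,8,9}→3  {3,6,7,8,9}→8  {4,5,6,8,9}→1  {5,6,7,8,9}→4
  6 left: {0,2,3,6,8,9}→4  {0,2,3,7,8,9}→5  {1,4,5,6,8,9}→1  {2,3,5,6,8,9}→6  {2,3,6,7,8,9}→15  {3,4,5,6,8,9}→4  {3,5,6,7,8,9}→15  {4,5,6,7,8,9}→5
  7 left: {0,2,3,5,6,8,9}→10  {0,2,3,6,7,8,9}→24  {1,3,4,5,6,8,9}→5  {1,4,5,6,7,8,9}→6  {2,3,4,5,6,8,9}→10  {2,3,5,6,7,8,9}→36  {3,4,5,6,7,8,9}→24
  8 left: {0,2,3,4,5,6,8,9}→20  {0,2,3,5,6,7,8,9}→70  {1,2,3,4,5,6,8,9}→15  {1,3,4,5,6,7,8,9}→35  {2,3,4,5,6,7,8,9}→70
  placing 0:q first → 120 extensions
  placing 1:s first → 160 extensions
  placing 7:r first → 35 extensions
total linear extensions = 315

315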